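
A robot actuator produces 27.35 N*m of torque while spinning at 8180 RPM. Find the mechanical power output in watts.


omega = 8180 * 2*pi/60 = 856.607597 rad/s
P = tau * omega = 27.35 * 856.607597 = 23428.2178

23428.2178 W


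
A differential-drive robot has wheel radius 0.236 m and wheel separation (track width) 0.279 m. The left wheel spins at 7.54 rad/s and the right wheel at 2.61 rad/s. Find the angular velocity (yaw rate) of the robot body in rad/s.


omega = r*(wR - wL)/L = 0.236*(2.61 - (7.54))/0.279 = -4.1702

-4.1702 rad/s


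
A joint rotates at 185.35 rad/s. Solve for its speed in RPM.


RPM = 185.35 * 60/(2*pi) = 1769.9621

1769.9621 RPM


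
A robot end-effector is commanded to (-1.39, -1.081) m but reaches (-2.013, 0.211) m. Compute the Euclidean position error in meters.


dx = -2.013 - (-1.39) = -0.6230, dy = 0.211 - (-1.081) = 1.2920
err = sqrt(0.388129 + 1.669264) = 1.4344

1.4344 m


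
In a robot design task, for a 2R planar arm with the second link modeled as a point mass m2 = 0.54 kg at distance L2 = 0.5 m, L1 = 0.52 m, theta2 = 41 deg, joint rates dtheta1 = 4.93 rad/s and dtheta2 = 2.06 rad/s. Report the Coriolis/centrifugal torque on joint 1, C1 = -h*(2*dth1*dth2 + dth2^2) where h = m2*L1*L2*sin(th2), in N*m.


h = m2*L1*L2*sin(th2) = 0.54*0.52*0.5*sin(41 deg) = 0.092111
C1 = -h*(2*4.93*2.06 + 2.06^2) = -0.092111*24.5552 = -2.2618

-2.2618 N*m


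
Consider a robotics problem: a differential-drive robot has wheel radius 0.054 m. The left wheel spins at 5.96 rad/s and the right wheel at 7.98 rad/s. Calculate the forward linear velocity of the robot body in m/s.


v = r*(wR + wL)/2 = 0.054*(7.98 + 5.96)/2 = 0.3764

0.3764 m/s


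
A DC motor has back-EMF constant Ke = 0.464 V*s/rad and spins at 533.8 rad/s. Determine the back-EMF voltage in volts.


V_emf = Ke * omega = 0.464*533.8 = 247.6832

247.6832 V


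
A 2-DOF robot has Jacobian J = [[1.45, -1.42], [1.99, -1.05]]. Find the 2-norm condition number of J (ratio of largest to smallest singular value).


JJ^T eigenvalues: trace(JJ^T) = 9.1815, det(JJ^T) = det(J)^2 = 1.69859089
s_max^2 = (9.1815 + sqrt(77.50557869))/2 = 8.99261264
s_min^2 = (9.1815 - sqrt(77.50557869))/2 = 0.18888736
kappa = s_max/s_min = sqrt(8.99261264/0.18888736) = 6.8999

6.8999


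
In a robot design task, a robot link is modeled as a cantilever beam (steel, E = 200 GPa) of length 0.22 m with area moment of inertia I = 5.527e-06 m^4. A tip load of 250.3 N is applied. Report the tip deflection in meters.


delta = F*L^3/(3*E*I) = 250.3*0.22^3/(3*2.000e+11*5.527e-06)
      = 2.6651944/3316200 = 8.0369e-07

8.0369e-07 m


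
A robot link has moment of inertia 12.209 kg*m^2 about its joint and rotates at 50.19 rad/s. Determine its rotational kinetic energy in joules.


KE = (1/2)*I*omega^2 = 0.5*12.209*50.19^2 = 15377.4559

15377.4559 J


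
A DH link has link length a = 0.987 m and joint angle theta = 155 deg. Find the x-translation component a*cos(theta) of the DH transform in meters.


a*cos(theta) = 0.987*cos(155 deg) = -0.8945

-0.8945 m


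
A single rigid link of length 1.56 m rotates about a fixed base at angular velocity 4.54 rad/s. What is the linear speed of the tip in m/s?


v = L*omega = 1.56 * 4.54 = 7.0824

7.0824 m/s


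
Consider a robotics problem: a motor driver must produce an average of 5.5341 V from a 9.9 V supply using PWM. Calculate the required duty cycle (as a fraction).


D = V_avg/V_supply = 5.5341/9.9 = 0.5590

0.5590


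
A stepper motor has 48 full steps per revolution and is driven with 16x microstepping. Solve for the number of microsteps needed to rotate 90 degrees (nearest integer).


step_size = 360/(48*16) = 360/768 = 0.468750 deg
n = 90/(360/768) = 90*768/360 = 192

192 steps


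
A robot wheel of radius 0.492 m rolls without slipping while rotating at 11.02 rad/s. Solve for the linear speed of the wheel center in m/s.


v = omega * r = 11.02 * 0.492 = 5.4218

5.4218 m/s


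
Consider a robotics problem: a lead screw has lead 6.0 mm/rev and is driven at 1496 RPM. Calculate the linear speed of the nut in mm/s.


v = lead * (RPM/60) = 6.0*1496/60 = 149.6000

149.6000 mm/s


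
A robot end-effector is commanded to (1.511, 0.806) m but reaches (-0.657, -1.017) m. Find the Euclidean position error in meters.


dx = -0.657 - (1.511) = -2.1680, dy = -1.017 - (0.806) = -1.8230
err = sqrt(4.700224 + 3.323329) = 2.8326

2.8326 m


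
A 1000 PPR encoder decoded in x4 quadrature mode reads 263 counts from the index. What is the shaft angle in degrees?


angle = counts * 360 / (PPR*4) = 263 * 360 / 4000 = 23.6700

23.6700 degrees


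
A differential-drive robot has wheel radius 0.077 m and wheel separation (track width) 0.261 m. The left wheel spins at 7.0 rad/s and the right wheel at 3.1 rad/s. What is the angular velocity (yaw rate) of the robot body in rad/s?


omega = r*(wR - wL)/L = 0.077*(3.1 - (7.0))/0.261 = -1.1506

-1.1506 rad/s


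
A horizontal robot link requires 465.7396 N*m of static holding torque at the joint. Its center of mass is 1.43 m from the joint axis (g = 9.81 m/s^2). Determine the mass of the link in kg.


m = tau / (g*L) = 465.7396 / (9.81 * 1.43) = 33.2000

33.2000 kg


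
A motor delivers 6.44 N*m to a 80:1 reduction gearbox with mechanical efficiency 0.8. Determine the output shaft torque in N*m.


tau_out = tau_in * N * eta = 6.44 * 80 * 0.8 = 412.1600

412.1600 N*m


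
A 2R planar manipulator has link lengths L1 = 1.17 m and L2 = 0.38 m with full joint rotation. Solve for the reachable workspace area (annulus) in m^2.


r_max = L1 + L2 = 1.5500, r_min = |L1 - L2| = 0.7900
A = pi*(r_max^2 - r_min^2) = pi*(2.4025 - 0.6241) = 5.5870

5.5870 m^2


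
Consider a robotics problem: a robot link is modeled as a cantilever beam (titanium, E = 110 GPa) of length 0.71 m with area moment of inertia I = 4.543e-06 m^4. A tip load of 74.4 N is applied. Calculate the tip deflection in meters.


delta = F*L^3/(3*E*I) = 74.4*0.71^3/(3*1.100e+11*4.543e-06)
      = 26.6285784/1499190 = 1.7762e-05

1.7762e-05 m


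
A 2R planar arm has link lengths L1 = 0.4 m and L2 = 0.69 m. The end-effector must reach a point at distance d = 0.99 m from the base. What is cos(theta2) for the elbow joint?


cos(th2) = (d^2 - L1^2 - L2^2)/(2*L1*L2) = (0.99^2 - 0.4^2 - 0.69^2)/(2*0.4*0.69) = 0.6232

0.6232


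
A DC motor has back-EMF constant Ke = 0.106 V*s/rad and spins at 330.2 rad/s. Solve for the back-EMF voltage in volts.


V_emf = Ke * omega = 0.106*330.2 = 35.0012

35.0012 V


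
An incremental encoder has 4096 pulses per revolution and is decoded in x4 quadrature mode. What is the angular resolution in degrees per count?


resolution = 360 / (PPR * 4) = 360 / 16384 = 0.0220

0.0220 degrees


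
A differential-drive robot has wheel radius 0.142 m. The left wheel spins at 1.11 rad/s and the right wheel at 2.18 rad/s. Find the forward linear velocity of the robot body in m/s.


v = r*(wR + wL)/2 = 0.142*(2.18 + 1.11)/2 = 0.2336

0.2336 m/s


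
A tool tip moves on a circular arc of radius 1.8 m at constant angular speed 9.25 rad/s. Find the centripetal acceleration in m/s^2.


a_c = omega^2 * r = 9.25^2 * 1.8 = 154.0125

154.0125 m/s^2


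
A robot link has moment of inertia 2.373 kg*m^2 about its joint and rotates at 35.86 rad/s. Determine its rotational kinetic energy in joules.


KE = (1/2)*I*omega^2 = 0.5*2.373*35.86^2 = 1525.7673

1525.7673 J


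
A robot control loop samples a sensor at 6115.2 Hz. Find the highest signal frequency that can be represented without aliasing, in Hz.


f_max = f_s/2 = 6115.2/2 = 3057.6000

3057.6000 Hz


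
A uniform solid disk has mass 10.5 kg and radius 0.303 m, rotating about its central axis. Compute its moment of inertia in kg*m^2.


I = (1/2)*m*R^2 = 0.5*10.5*0.303^2 = 0.4820

0.4820 kg*m^2


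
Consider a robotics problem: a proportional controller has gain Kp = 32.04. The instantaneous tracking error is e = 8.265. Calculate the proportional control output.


u_P = Kp * e = 32.04 * 8.265 = 264.8106

264.8106


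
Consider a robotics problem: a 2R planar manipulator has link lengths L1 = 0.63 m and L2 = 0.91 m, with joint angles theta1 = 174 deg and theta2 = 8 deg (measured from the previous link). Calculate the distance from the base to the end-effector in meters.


x = L1*cos(th1) + L2*cos(th1+th2) = -1.535994
y = L1*sin(th1) + L2*sin(th1+th2) = 0.034094
d = sqrt(x^2 + y^2) = sqrt(2.359278 + 0.001162) = 1.5364

1.5364 m


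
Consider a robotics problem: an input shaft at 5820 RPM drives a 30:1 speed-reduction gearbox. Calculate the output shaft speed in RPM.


omega_out = omega_in / N = 5820 / 30 = 194.0000

194.0000 RPM


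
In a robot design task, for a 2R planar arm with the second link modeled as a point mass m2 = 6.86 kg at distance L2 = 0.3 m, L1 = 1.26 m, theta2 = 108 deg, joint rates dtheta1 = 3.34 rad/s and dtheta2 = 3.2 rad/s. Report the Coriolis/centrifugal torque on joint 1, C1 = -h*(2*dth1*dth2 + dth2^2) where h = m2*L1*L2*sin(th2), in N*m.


h = m2*L1*L2*sin(th2) = 6.86*1.26*0.3*sin(108 deg) = 2.466166
C1 = -h*(2*3.34*3.2 + 3.2^2) = -2.466166*31.6160 = -77.9703

-77.9703 N*m


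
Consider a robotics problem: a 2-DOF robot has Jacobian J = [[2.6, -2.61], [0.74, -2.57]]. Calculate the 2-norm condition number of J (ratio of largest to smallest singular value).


JJ^T eigenvalues: trace(JJ^T) = 20.7246, det(JJ^T) = det(J)^2 = 22.56820036
s_max^2 = (20.7246 + sqrt(339.23624372))/2 = 19.57148351
s_min^2 = (20.7246 - sqrt(339.23624372))/2 = 1.15311649
kappa = s_max/s_min = sqrt(19.57148351/1.15311649) = 4.1198

4.1198


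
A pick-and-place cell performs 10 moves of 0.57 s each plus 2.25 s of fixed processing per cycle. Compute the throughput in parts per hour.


T_cycle = 10*0.57 + 2.25 = 7.9500 s
rate = 3600/T = 452.8302

452.8302 parts/hour


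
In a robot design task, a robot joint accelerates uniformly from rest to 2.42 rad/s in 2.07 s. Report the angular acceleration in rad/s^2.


alpha = delta_omega / t = 2.42 / 2.07 = 1.1691

1.1691 rad/s^2


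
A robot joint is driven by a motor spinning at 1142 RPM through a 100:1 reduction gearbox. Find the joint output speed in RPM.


omega_joint = omega_motor / N = 1142 / 100 = 11.4200

11.4200 RPM


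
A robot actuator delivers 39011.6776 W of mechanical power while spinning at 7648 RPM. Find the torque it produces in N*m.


omega = 7648 * 2*pi/60 = 800.896687 rad/s
tau = P / omega = 39011.6776 / 800.896687 = 48.7100

48.7100 N*m


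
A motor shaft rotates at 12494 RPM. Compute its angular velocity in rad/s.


omega = 12494 * 2*pi/60 = 1308.3686

1308.3686 rad/s


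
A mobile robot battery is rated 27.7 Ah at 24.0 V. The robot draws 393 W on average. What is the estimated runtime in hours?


E = 27.7*24.0 = 664.8000 Wh
t = E/P = 664.8000/393 = 1.6916

1.6916 hours


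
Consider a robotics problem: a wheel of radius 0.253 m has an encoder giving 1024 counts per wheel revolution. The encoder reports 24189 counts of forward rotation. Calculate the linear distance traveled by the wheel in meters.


revs = 24189/1024 = 23.622070
d = revs * 2*pi*r = 23.622070 * 2*pi*0.253 = 37.5507

37.5507 m


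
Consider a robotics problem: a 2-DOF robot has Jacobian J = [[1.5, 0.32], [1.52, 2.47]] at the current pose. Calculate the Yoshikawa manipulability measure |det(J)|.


det(J) = 1.5*2.47 - (0.32)*(1.52) = 3.2186
|det(J)| = 3.2186

3.2186


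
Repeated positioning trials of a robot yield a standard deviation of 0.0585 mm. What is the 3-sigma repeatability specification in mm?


repeatability = 3*sigma = 3*0.0585 = 0.1755

0.1755 mm


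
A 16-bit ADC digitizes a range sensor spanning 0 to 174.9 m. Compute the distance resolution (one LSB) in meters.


res = range / 2^n = 174.9/2^16 = 174.9/65536 = 0.0027

0.0027 m


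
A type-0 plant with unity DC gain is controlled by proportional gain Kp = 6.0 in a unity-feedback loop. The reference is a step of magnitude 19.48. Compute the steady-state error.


e_ss = R/(1 + Kp) = 19.48/(1 + 6.0) = 19.48/7.0000 = 2.7829

2.7829


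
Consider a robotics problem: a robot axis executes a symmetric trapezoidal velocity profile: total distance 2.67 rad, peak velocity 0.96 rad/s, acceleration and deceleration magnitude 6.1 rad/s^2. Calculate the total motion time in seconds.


t_acc = v/a = 0.96/6.1 = 0.157377 s
d_acc = v^2/(2a) = 0.075541 rad (each ramp)
d_cruise = 2.67 - 2*0.075541 = 2.518918 rad
t_cruise = 2.518918/0.96 = 2.623873 s
t_total = 2*0.157377 + 2.623873 = 2.9386

2.9386 s


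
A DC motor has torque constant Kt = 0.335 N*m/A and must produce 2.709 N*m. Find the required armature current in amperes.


I = tau / Kt = 2.709/0.335 = 8.0866

8.0866 A


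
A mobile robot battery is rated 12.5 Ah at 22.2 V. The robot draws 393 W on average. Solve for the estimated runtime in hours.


E = 12.5*22.2 = 277.5000 Wh
t = E/P = 277.5000/393 = 0.7061

0.7061 hours


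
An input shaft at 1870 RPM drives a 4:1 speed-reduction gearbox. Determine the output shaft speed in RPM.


omega_out = omega_in / N = 1870 / 4 = 467.5000

467.5000 RPM


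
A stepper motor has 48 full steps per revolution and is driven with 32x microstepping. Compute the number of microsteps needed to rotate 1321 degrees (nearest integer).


step_size = 360/(48*32) = 360/1536 = 0.234375 deg
n = 1321/(360/1536) = 1321*1536/360 = 5636.2667 -> 5636

5636 steps


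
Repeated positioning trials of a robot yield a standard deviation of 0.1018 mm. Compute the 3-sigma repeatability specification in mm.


repeatability = 3*sigma = 3*0.1018 = 0.3054

0.3054 mm


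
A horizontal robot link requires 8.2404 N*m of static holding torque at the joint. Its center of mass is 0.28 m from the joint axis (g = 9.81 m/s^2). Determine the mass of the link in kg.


m = tau / (g*L) = 8.2404 / (9.81 * 0.28) = 3.0000

3.0000 kg


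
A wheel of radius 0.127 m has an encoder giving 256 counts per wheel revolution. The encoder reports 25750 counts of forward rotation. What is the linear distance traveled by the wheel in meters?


revs = 25750/256 = 100.585938
d = revs * 2*pi*r = 100.585938 * 2*pi*0.127 = 80.2640

80.2640 m


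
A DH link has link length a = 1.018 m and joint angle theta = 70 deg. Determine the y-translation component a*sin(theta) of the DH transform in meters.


a*sin(theta) = 1.018*sin(70 deg) = 0.9566

0.9566 m


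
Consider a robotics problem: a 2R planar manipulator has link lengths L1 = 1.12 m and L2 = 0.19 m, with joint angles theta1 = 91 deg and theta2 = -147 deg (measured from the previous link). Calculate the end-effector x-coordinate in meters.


x = L1*cos(th1) + L2*cos(th1+th2) = 1.12*cos(91 deg) + 0.19*cos(-56 deg) = 0.0867

0.0867 m


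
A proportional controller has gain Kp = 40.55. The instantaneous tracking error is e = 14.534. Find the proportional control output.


u_P = Kp * e = 40.55 * 14.534 = 589.3537

589.3537


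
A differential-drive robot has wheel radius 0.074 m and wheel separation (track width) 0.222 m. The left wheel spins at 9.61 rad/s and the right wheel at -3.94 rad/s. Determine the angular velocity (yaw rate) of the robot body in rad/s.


omega = r*(wR - wL)/L = 0.074*(-3.94 - (9.61))/0.222 = -4.5167

-4.5167 rad/s


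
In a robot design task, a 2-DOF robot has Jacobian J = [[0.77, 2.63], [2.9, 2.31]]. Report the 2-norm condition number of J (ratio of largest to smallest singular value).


JJ^T eigenvalues: trace(JJ^T) = 21.2559, det(JJ^T) = det(J)^2 = 34.20261289
s_max^2 = (21.2559 + sqrt(315.00283325))/2 = 19.50210958
s_min^2 = (21.2559 - sqrt(315.00283325))/2 = 1.75379042
kappa = s_max/s_min = sqrt(19.50210958/1.75379042) = 3.3347

3.3347


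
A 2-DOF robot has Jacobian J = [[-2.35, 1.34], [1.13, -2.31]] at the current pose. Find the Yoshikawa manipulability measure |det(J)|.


det(J) = -2.35*-2.31 - (1.34)*(1.13) = 3.9143
|det(J)| = 3.9143

3.9143


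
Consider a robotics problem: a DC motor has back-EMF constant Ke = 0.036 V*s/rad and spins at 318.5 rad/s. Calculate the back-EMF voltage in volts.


V_emf = Ke * omega = 0.036*318.5 = 11.4660

11.4660 V


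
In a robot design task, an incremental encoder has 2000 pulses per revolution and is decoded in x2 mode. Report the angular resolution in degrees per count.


resolution = 360 / (PPR * 2) = 360 / 4000 = 0.0900

0.0900 degrees


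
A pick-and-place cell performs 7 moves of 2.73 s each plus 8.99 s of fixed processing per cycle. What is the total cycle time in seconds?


T = 7*2.73 + 8.99 = 28.1000

28.1000 s


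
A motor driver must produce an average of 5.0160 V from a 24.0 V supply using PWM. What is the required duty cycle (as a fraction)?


D = V_avg/V_supply = 5.0160/24.0 = 0.2090

0.2090


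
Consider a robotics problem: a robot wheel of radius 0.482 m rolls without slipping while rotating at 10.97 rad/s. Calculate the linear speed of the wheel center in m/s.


v = omega * r = 10.97 * 0.482 = 5.2875

5.2875 m/s


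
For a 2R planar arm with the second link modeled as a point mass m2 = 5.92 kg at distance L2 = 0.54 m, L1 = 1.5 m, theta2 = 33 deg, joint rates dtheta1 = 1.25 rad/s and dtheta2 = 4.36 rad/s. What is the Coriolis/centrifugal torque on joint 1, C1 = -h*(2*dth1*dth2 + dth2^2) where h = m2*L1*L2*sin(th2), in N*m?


h = m2*L1*L2*sin(th2) = 5.92*1.5*0.54*sin(33 deg) = 2.611653
C1 = -h*(2*1.25*4.36 + 4.36^2) = -2.611653*29.9096 = -78.1135

-78.1135 N*m


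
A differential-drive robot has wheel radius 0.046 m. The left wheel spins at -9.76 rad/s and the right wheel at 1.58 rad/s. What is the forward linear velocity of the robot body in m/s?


v = r*(wR + wL)/2 = 0.046*(1.58 + -9.76)/2 = -0.1881

-0.1881 m/s


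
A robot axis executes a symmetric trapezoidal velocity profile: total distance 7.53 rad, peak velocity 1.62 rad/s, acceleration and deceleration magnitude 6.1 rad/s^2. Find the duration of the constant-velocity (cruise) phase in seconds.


t_acc = v/a = 0.265574 s, d_acc = v^2/(2a) = 0.215115 rad each
d_cruise = 7.53 - 2*0.215115 = 7.099770 rad
t_cruise = d_cruise/v = 7.099770/1.62 = 4.3826

4.3826 s


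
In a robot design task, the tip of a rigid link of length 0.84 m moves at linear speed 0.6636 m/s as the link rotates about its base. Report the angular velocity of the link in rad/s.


omega = v / L = 0.6636 / 0.84 = 0.7900

0.7900 rad/s


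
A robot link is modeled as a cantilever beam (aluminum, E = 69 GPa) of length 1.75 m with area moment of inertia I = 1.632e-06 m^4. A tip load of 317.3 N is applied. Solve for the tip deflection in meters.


delta = F*L^3/(3*E*I) = 317.3*1.75^3/(3*6.900e+10*1.632e-06)
      = 1700.5296875/337824 = 0.0050

0.0050 m


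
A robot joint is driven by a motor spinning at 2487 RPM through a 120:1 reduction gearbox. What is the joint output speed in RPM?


omega_joint = omega_motor / N = 2487 / 120 = 20.7250

20.7250 RPM


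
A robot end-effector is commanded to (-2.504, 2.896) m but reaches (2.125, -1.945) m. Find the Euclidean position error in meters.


dx = 2.125 - (-2.504) = 4.6290, dy = -1.945 - (2.896) = -4.8410
err = sqrt(21.427641 + 23.435281) = 6.6980

6.6980 m


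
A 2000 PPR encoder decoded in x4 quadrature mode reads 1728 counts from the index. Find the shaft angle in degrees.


angle = counts * 360 / (PPR*4) = 1728 * 360 / 8000 = 77.7600

77.7600 degrees


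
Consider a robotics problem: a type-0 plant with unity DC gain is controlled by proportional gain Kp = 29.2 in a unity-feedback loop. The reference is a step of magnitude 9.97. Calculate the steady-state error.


e_ss = R/(1 + Kp) = 9.97/(1 + 29.2) = 9.97/30.2000 = 0.3301

0.3301


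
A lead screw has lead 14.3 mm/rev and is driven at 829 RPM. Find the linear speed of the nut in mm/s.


v = lead * (RPM/60) = 14.3*829/60 = 197.5783

197.5783 mm/s


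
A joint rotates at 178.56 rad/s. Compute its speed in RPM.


RPM = 178.56 * 60/(2*pi) = 1705.1224

1705.1224 RPM


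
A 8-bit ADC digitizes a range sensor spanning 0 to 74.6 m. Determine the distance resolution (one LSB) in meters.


res = range / 2^n = 74.6/2^8 = 74.6/256 = 0.2914

0.2914 m


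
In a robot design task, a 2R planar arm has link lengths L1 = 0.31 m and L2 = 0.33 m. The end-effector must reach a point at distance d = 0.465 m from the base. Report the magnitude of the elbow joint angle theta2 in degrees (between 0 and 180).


cos(th2) = (d^2 - L1^2 - L2^2)/(2*L1*L2) = (0.465^2 - 0.31^2 - 0.33^2)/(2*0.31*0.33) = 0.05486315
th2 = acos(0.05486315) = 86.8550 deg

86.8550 degrees


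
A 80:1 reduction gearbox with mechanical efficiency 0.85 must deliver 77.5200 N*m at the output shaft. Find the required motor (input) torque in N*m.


tau_in = tau_out / (N * eta) = 77.5200 / (80 * 0.85) = 1.1400

1.1400 N*m


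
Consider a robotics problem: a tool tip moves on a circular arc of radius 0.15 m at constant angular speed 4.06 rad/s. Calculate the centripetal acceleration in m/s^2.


a_c = omega^2 * r = 4.06^2 * 0.15 = 2.4725

2.4725 m/s^2


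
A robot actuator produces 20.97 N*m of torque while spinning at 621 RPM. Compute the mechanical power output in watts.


omega = 621 * 2*pi/60 = 65.030968 rad/s
P = tau * omega = 20.97 * 65.030968 = 1363.6994

1363.6994 W


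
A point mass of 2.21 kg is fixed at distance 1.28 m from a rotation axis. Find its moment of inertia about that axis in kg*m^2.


I = m*r^2 = 2.21*1.28^2 = 3.6209

3.6209 kg*m^2


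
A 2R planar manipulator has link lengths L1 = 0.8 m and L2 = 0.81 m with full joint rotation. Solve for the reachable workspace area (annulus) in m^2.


r_max = L1 + L2 = 1.6100, r_min = |L1 - L2| = 0.0100
A = pi*(r_max^2 - r_min^2) = pi*(2.5921 - 0.0001) = 8.1430

8.1430 m^2


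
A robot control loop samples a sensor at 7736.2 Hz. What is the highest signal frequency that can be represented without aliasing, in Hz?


f_max = f_s/2 = 7736.2/2 = 3868.1000

3868.1000 Hz


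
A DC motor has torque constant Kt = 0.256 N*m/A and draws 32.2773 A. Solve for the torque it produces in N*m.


tau = Kt * I = 0.256*32.2773 = 8.2630

8.2630 N*m


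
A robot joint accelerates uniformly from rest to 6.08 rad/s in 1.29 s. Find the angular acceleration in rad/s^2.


alpha = delta_omega / t = 6.08 / 1.29 = 4.7132

4.7132 rad/s^2


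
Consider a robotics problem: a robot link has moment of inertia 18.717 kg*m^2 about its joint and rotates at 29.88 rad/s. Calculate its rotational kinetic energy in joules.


KE = (1/2)*I*omega^2 = 0.5*18.717*29.88^2 = 8355.4036

8355.4036 J


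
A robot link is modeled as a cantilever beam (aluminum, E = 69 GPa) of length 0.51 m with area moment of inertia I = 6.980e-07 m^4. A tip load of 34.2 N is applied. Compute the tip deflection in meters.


delta = F*L^3/(3*E*I) = 34.2*0.51^3/(3*6.900e+10*6.980e-07)
      = 4.5366642/144486 = 3.1399e-05

3.1399e-05 m


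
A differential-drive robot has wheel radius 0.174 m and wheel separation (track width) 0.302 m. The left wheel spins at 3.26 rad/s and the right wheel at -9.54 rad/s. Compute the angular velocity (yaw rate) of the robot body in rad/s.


omega = r*(wR - wL)/L = 0.174*(-9.54 - (3.26))/0.302 = -7.3748

-7.3748 rad/s


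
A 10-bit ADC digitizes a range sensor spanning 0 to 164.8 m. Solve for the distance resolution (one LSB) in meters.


res = range / 2^n = 164.8/2^10 = 164.8/1024 = 0.1609

0.1609 m


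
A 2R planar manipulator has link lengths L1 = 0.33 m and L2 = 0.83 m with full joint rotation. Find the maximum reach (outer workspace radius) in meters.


r_max = L1 + L2 = 0.33 + 0.83 = 1.1600

1.1600 m


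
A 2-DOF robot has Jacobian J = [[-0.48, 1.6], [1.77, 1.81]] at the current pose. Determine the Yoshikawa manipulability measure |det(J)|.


det(J) = -0.48*1.81 - (1.6)*(1.77) = -3.7008
|det(J)| = 3.7008

3.7008


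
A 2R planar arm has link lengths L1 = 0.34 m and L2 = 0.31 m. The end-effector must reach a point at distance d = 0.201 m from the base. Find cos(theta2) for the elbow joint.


cos(th2) = (d^2 - L1^2 - L2^2)/(2*L1*L2) = (0.201^2 - 0.34^2 - 0.31^2)/(2*0.34*0.31) = -0.8126

-0.8126


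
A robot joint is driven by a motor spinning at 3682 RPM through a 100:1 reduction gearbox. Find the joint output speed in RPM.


omega_joint = omega_motor / N = 3682 / 100 = 36.8200

36.8200 RPM


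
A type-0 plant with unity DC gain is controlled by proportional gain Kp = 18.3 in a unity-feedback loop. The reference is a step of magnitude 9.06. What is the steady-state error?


e_ss = R/(1 + Kp) = 9.06/(1 + 18.3) = 9.06/19.3000 = 0.4694

0.4694


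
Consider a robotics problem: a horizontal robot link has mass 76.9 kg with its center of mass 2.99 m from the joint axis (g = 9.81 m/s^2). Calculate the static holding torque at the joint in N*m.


tau = m*g*L = 76.9 * 9.81 * 2.99 = 2255.6231

2255.6231 N*m


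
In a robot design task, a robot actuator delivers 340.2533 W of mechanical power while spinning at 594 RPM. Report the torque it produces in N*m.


omega = 594 * 2*pi/60 = 62.203535 rad/s
tau = P / omega = 340.2533 / 62.203535 = 5.4700

5.4700 N*m


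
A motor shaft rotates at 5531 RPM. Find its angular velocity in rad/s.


omega = 5531 * 2*pi/60 = 579.2050

579.2050 rad/s


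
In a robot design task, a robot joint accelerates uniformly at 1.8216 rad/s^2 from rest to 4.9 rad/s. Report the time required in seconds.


t = delta_omega / alpha = 4.9 / 1.8216 = 2.6899

2.6899 s


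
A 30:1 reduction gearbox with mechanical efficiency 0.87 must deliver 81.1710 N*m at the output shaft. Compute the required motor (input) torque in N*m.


tau_in = tau_out / (N * eta) = 81.1710 / (30 * 0.87) = 3.1100

3.1100 N*m


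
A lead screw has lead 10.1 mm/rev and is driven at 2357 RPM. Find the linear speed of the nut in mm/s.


v = lead * (RPM/60) = 10.1*2357/60 = 396.7617

396.7617 mm/s


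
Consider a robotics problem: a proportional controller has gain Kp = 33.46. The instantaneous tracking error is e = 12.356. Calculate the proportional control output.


u_P = Kp * e = 33.46 * 12.356 = 413.4318

413.4318


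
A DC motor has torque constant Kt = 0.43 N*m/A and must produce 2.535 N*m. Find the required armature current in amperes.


I = tau / Kt = 2.535/0.43 = 5.8953

5.8953 A


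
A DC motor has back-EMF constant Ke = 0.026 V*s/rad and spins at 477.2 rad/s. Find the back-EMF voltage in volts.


V_emf = Ke * omega = 0.026*477.2 = 12.4072

12.4072 V


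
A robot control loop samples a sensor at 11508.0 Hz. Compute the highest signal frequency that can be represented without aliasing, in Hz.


f_max = f_s/2 = 11508.0/2 = 5754.0000

5754.0000 Hz


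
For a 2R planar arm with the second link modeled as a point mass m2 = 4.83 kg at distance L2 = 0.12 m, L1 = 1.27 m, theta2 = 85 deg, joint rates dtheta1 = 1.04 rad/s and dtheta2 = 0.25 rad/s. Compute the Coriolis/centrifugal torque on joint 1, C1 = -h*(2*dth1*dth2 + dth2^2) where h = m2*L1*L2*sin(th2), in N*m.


h = m2*L1*L2*sin(th2) = 4.83*1.27*0.12*sin(85 deg) = 0.733291
C1 = -h*(2*1.04*0.25 + 0.25^2) = -0.733291*0.5825 = -0.4271

-0.4271 N*m


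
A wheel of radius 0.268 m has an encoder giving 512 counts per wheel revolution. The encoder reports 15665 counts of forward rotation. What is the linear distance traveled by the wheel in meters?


revs = 15665/512 = 30.595703
d = revs * 2*pi*r = 30.595703 * 2*pi*0.268 = 51.5199

51.5199 m


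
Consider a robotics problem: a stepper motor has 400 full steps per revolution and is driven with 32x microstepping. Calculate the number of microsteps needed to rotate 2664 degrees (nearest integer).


step_size = 360/(400*32) = 360/12800 = 0.028125 deg
n = 2664/(360/12800) = 2664*12800/360 = 94720

94720 steps


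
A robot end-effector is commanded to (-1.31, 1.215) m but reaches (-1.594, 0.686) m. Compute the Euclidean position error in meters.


dx = -1.594 - (-1.31) = -0.2840, dy = 0.686 - (1.215) = -0.5290
err = sqrt(0.080656 + 0.279841) = 0.6004

0.6004 m


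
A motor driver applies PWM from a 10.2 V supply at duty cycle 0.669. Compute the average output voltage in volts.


V_avg = V_supply * D = 10.2*0.669 = 6.8238

6.8238 V


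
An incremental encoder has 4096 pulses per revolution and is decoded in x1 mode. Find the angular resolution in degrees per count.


resolution = 360 / (PPR * 1) = 360 / 4096 = 0.0879

0.0879 degrees


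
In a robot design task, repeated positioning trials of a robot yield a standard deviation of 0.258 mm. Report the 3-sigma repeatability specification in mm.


repeatability = 3*sigma = 3*0.258 = 0.7740

0.7740 mm


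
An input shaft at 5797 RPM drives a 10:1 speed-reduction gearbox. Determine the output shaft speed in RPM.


omega_out = omega_in / N = 5797 / 10 = 579.7000

579.7000 RPM


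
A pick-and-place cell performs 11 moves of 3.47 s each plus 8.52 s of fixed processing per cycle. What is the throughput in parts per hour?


T_cycle = 11*3.47 + 8.52 = 46.6900 s
rate = 3600/T = 77.1043

77.1043 parts/hour


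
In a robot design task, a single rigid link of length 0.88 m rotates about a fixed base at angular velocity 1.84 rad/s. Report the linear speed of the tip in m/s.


v = L*omega = 0.88 * 1.84 = 1.6192

1.6192 m/s


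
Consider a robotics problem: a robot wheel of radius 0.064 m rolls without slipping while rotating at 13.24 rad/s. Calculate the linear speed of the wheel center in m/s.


v = omega * r = 13.24 * 0.064 = 0.8474

0.8474 m/s


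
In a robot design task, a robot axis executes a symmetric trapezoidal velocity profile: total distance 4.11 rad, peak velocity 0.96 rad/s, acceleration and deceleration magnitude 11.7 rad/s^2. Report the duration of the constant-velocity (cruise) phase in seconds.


t_acc = v/a = 0.082051 s, d_acc = v^2/(2a) = 0.039385 rad each
d_cruise = 4.11 - 2*0.039385 = 4.031230 rad
t_cruise = d_cruise/v = 4.031230/0.96 = 4.1992

4.1992 s


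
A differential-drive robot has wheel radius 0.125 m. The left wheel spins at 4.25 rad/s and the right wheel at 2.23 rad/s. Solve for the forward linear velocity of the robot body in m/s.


v = r*(wR + wL)/2 = 0.125*(2.23 + 4.25)/2 = 0.4050

0.4050 m/s


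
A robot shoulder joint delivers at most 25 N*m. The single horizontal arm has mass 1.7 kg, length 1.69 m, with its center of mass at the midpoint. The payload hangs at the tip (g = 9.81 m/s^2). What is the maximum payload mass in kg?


tau_arm = m_arm*g*(L/2) = 1.7*9.81*1.69/2 = 14.0921 N*m
tau_payload = tau_max - tau_arm = 25 - 14.0921 = 10.9079
m_payload = tau_payload / (g*L) = 10.9079 / (9.81*1.69) = 0.6579

0.6579 kg


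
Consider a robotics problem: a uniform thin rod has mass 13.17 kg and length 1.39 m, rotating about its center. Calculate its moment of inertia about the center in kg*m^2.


I = (1/12)*m*L^2 = (1/12)*13.17*1.39^2 = 2.1205

2.1205 kg*m^2


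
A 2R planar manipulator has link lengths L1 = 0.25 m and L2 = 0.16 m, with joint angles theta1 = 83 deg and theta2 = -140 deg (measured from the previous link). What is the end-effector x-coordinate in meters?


x = L1*cos(th1) + L2*cos(th1+th2) = 0.25*cos(83 deg) + 0.16*cos(-57 deg) = 0.1176

0.1176 m


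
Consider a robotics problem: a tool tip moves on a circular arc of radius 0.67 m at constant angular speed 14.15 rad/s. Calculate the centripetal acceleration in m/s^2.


a_c = omega^2 * r = 14.15^2 * 0.67 = 134.1491

134.1491 m/s^2


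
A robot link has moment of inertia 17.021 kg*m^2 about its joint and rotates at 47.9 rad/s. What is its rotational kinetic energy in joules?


KE = (1/2)*I*omega^2 = 0.5*17.021*47.9^2 = 19526.5763

19526.5763 J


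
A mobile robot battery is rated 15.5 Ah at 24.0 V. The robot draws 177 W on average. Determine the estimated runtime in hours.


E = 15.5*24.0 = 372.0000 Wh
t = E/P = 372.0000/177 = 2.1017

2.1017 hours


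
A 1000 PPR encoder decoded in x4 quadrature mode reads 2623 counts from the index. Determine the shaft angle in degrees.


angle = counts * 360 / (PPR*4) = 2623 * 360 / 4000 = 236.0700

236.0700 degrees


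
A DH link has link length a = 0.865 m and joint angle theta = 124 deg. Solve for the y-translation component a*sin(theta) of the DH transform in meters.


a*sin(theta) = 0.865*sin(124 deg) = 0.7171

0.7171 m


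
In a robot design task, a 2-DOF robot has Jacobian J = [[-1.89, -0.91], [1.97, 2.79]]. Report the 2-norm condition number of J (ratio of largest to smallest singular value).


JJ^T eigenvalues: trace(JJ^T) = 16.0652, det(JJ^T) = det(J)^2 = 12.11318416
s_max^2 = (16.0652 + sqrt(209.63791440))/2 = 15.27203911
s_min^2 = (16.0652 - sqrt(209.63791440))/2 = 0.79316089
kappa = s_max/s_min = sqrt(15.27203911/0.79316089) = 4.3880

4.3880


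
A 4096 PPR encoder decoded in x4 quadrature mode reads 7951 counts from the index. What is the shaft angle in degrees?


angle = counts * 360 / (PPR*4) = 7951 * 360 / 16384 = 174.7046

174.7046 degrees


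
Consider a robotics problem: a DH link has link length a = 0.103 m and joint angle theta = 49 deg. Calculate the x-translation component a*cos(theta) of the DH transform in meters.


a*cos(theta) = 0.103*cos(49 deg) = 0.0676

0.0676 m


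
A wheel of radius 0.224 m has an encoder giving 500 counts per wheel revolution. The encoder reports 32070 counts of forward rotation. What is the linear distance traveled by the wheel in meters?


revs = 32070/500 = 64.140000
d = revs * 2*pi*r = 64.140000 * 2*pi*0.224 = 90.2728

90.2728 m


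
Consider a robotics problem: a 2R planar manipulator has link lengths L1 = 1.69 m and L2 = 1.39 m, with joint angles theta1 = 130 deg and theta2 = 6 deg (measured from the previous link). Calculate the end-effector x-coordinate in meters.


x = L1*cos(th1) + L2*cos(th1+th2) = 1.69*cos(130 deg) + 1.39*cos(136 deg) = -2.0862

-2.0862 m


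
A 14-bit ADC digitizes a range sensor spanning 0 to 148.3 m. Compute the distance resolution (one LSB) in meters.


res = range / 2^n = 148.3/2^14 = 148.3/16384 = 0.0091

0.0091 m


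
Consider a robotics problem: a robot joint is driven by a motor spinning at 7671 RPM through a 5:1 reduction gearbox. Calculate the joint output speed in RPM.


omega_joint = omega_motor / N = 7671 / 5 = 1534.2000

1534.2000 RPM


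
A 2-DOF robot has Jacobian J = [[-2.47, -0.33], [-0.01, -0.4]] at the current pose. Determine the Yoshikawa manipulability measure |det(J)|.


det(J) = -2.47*-0.4 - (-0.33)*(-0.01) = 0.9847
|det(J)| = 0.9847

0.9847


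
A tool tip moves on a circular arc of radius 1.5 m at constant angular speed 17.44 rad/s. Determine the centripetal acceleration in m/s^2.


a_c = omega^2 * r = 17.44^2 * 1.5 = 456.2304

456.2304 m/s^2


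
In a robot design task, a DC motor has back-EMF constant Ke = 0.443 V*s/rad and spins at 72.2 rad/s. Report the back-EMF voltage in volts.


V_emf = Ke * omega = 0.443*72.2 = 31.9846

31.9846 V


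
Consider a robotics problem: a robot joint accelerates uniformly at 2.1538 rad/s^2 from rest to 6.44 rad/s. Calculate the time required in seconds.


t = delta_omega / alpha = 6.44 / 2.1538 = 2.9901

2.9901 s


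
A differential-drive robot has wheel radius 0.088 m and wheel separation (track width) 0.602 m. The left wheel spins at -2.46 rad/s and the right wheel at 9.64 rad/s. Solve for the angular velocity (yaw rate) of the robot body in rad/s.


omega = r*(wR - wL)/L = 0.088*(9.64 - (-2.46))/0.602 = 1.7688

1.7688 rad/s


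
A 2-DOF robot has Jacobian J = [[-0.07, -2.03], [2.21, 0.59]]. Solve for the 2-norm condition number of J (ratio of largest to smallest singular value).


JJ^T eigenvalues: trace(JJ^T) = 9.3580, det(JJ^T) = det(J)^2 = 19.75802500
s_max^2 = (9.3580 + sqrt(8.54006400))/2 = 6.14016939
s_min^2 = (9.3580 - sqrt(8.54006400))/2 = 3.21783061
kappa = s_max/s_min = sqrt(6.14016939/3.21783061) = 1.3814

1.3814


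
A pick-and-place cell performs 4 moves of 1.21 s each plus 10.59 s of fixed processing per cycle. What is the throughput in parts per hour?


T_cycle = 4*1.21 + 10.59 = 15.4300 s
rate = 3600/T = 233.3117

233.3117 parts/hour


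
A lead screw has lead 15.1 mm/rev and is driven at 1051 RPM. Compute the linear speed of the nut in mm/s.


v = lead * (RPM/60) = 15.1*1051/60 = 264.5017

264.5017 mm/s


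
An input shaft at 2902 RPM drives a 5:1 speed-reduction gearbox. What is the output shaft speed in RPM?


omega_out = omega_in / N = 2902 / 5 = 580.4000

580.4000 RPM


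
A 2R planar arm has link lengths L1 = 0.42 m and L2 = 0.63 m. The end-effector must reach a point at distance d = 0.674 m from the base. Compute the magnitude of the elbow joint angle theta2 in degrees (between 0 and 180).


cos(th2) = (d^2 - L1^2 - L2^2)/(2*L1*L2) = (0.674^2 - 0.42^2 - 0.63^2)/(2*0.42*0.63) = -0.22491308
th2 = acos(-0.22491308) = 102.9978 deg

102.9978 degrees


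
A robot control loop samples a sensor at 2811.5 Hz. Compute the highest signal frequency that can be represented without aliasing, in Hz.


f_max = f_s/2 = 2811.5/2 = 1405.7500

1405.7500 Hz


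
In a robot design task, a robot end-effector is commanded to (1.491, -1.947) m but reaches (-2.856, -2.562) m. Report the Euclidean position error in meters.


dx = -2.856 - (1.491) = -4.3470, dy = -2.562 - (-1.947) = -0.6150
err = sqrt(18.896409 + 0.378225) = 4.3903

4.3903 m


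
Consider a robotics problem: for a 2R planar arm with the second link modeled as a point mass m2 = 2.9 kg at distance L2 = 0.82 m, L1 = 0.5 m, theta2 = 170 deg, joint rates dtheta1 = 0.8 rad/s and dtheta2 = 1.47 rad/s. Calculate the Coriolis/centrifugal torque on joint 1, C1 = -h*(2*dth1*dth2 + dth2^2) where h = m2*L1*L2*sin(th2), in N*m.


h = m2*L1*L2*sin(th2) = 2.9*0.5*0.82*sin(170 deg) = 0.206468
C1 = -h*(2*0.8*1.47 + 1.47^2) = -0.206468*4.5129 = -0.9318

-0.9318 N*m


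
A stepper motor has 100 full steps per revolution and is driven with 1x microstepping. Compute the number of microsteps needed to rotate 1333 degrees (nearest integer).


step_size = 360/(100*1) = 360/100 = 3.600000 deg
n = 1333/(360/100) = 1333*100/360 = 370.2778 -> 370

370 steps


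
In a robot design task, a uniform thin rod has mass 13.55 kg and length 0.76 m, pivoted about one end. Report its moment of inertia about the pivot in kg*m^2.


I = (1/3)*m*L^2 = (1/3)*13.55*0.76^2 = 2.6088

2.6088 kg*m^2


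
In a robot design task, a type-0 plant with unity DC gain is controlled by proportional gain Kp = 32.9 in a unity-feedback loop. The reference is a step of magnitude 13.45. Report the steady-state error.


e_ss = R/(1 + Kp) = 13.45/(1 + 32.9) = 13.45/33.9000 = 0.3968

0.3968


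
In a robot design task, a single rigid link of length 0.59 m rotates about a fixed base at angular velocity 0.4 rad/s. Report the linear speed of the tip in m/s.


v = L*omega = 0.59 * 0.4 = 0.2360

0.2360 m/s


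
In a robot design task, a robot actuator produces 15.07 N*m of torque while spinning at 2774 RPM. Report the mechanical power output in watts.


omega = 2774 * 2*pi/60 = 290.492601 rad/s
P = tau * omega = 15.07 * 290.492601 = 4377.7235

4377.7235 W


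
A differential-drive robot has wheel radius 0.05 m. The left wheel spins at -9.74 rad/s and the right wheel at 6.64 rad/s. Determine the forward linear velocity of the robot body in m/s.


v = r*(wR + wL)/2 = 0.05*(6.64 + -9.74)/2 = -0.0775

-0.0775 m/s


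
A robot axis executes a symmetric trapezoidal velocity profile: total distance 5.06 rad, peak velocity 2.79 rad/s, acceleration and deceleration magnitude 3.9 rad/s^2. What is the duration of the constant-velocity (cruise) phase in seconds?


t_acc = v/a = 0.715385 s, d_acc = v^2/(2a) = 0.997962 rad each
d_cruise = 5.06 - 2*0.997962 = 3.064076 rad
t_cruise = d_cruise/v = 3.064076/2.79 = 1.0982

1.0982 s
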